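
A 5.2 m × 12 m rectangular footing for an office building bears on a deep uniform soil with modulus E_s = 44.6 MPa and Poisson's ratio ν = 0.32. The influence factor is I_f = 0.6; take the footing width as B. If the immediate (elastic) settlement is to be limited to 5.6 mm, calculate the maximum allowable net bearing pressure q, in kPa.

E_s = 44.6 MPa = 44600 kPa.
S_e = q·B·(1−ν²)/E_s · I_f  ⇒  q = S_e·E_s / (B·(1−ν²)·I_f).
q = 0.0056 × 44600 / (5.2 × 0.8976 × 0.6) = 89.18 kPa

q ≈ 89.2 kPa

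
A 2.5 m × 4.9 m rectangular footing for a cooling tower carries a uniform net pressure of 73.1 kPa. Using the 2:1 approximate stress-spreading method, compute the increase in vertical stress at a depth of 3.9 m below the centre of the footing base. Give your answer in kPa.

By the 2:1 method the load spreads at 1 horizontal : 2 vertical, so at depth z the loaded area has grown by z in each plan dimension:
Δσ = qBL/((B+z)(L+z)) = 73.1×2.5×4.9/((2.5+3.9)(4.9+3.9)) = 15.9 kPa

Δσ_z ≈ 15.9 kPa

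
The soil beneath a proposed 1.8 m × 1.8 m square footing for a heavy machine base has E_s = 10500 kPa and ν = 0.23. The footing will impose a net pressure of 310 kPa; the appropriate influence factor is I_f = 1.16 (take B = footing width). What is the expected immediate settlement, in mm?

Immediate (elastic) settlement: S_e = q·B·(1−ν²)/E_s · I_f.
S_e = 310 × 1.8 × (1 − 0.23²) / 10500 × 1.16
    = 310 × 1.8 × 0.9471 / 10500 × 1.16
    = 0.05838 m = 58.38 mm

S_e ≈ 58.4 mm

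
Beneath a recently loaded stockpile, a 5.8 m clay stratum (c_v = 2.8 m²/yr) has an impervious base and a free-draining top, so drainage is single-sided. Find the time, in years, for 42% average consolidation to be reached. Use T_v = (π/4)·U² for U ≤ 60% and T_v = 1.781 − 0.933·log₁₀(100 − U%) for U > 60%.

Drainage path length: H_d = H = 5.8 m (single drainage).
U ≤ 60%: T_v = (π/4)·U² = (π/4)×0.42² = 0.13854.
t = T_v·H_d²/c_v = 0.13854×5.8²/2.8 = 1.664 years.

t ≈ 1.66 years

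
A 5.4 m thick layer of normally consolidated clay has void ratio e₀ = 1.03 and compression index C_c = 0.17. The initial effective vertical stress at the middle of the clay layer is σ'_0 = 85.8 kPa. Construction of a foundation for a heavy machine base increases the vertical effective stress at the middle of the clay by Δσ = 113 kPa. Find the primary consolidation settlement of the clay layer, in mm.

Final effective stress: σ'_f = σ'_0 + Δσ = 85.8 + 113 = 198.8 kPa.
Normally consolidated clay, so the full stress increment lies on the virgin compression line:
S_c = C_c·H/(1+e₀)·log₁₀(σ'_f/σ'_0) = 0.17×5.4/(1+1.03)×log₁₀(198.8/85.8)
    = 0.45222 × 0.36493 = 0.165 m

S_c ≈ 165 mm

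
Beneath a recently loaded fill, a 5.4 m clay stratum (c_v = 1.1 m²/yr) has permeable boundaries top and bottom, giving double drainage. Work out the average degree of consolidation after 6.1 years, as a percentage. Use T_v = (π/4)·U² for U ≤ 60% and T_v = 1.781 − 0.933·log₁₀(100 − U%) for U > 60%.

U ≈ 91.6 %

Drainage path length: H_d = H/2 = 2.7 m (double drainage).
T_v = c_v·t/H_d² = 1.1×6.1/2.7² = 0.92044.
T_v = 0.92044 corresponds to the U > 60% branch:
U = 1 − 10^((1.781 − T_v)/0.933)/100 = 0.9164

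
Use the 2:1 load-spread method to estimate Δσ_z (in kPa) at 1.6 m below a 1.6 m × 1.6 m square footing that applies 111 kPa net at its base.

By the 2:1 method the load spreads at 1 horizontal : 2 vertical, so at depth z the loaded area has grown by z in each plan dimension:
Δσ = qBL/((B+z)(L+z)) = 111×1.6×1.6/((1.6+1.6)(1.6+1.6)) = 27.75 kPa

Δσ_z ≈ 27.8 kPa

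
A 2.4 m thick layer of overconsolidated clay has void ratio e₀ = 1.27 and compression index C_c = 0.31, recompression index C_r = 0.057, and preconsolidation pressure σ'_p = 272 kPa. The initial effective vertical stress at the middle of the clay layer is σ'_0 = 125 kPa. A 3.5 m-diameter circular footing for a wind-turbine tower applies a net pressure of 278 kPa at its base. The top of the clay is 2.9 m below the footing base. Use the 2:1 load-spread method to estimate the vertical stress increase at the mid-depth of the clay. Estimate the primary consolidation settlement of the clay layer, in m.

Mid-depth of clay below the footing base: z = 2.9 + 2.4/2 = 4.1 m.
Stress increase at mid-clay by the 2:1 spreading method:
Δσ ≈ qD²/(D+z)² = 278×3.5²/(3.5+4.1)² = 58.959 kPa
Final effective stress: σ'_f = 125 + 58.959 = 183.96 kPa.
σ'_f = 183.96 ≤ σ'_p = 272 kPa, so the clay remains overconsolidated and only the recompression index applies:
S_c = C_r·H/(1+e₀)·log₁₀(σ'_f/σ'_0) = 0.057×2.4/2.27×log₁₀(183.96/125)
    = 0.060266 × 0.16781 = 0.01011 m

S_c ≈ 0.0101 m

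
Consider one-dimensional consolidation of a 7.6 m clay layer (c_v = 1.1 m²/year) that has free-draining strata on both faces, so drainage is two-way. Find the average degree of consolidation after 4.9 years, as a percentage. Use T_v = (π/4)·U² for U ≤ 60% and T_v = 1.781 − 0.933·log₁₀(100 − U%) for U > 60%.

Drainage path length: H_d = H/2 = 3.8 m (double drainage).
T_v = c_v·t/H_d² = 1.1×4.9/3.8² = 0.37327.
T_v = 0.37327 corresponds to the U > 60% branch:
U = 1 − 10^((1.781 − T_v)/0.933)/100 = 0.6773

U ≈ 67.7 %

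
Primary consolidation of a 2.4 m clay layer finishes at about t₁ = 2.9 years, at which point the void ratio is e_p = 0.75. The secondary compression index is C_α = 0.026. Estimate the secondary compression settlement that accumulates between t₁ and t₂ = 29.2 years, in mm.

Secondary compression: S_s = C_α·H/(1+e_p)·log₁₀(t₂/t₁)
S_s = 0.026×2.4/(1+0.75)×log₁₀(29.2/2.9)
    = 0.03566 × 1.003 = 0.03576 m

S_s ≈ 35.8 mm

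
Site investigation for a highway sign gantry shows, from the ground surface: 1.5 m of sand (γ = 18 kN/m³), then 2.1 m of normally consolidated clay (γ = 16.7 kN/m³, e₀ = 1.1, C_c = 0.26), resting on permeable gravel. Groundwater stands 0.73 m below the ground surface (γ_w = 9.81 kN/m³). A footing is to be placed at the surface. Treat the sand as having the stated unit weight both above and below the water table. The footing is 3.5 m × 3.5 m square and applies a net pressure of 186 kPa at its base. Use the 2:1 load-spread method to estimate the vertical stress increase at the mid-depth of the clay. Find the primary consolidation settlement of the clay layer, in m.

Mid-depth of clay below the ground surface: z = 1.5 + 2.1/2 = 2.55 m.
Total vertical stress at mid-clay: σ_v = 18×1.5 + 16.7×1.05 = 44.535 kPa.
Pore pressure: u = 9.81×(2.55 − 0.73) = 17.854 kPa.
Initial effective stress: σ'_0 = σ_v − u = 44.535 − 17.854 = 26.681 kPa.
Stress increase at mid-clay by the 2:1 spreading method:
Δσ = qBL/((B+z)(L+z)) = 186×3.5×3.5/((3.5+2.55)(3.5+2.55)) = 62.25 kPa
Final effective stress: σ'_f = σ'_0 + Δσ = 26.681 + 62.25 = 88.931 kPa.
Normally consolidated clay, so the full stress increment lies on the virgin compression line:
S_c = C_c·H/(1+e₀)·log₁₀(σ'_f/σ'_0) = 0.26×2.1/(1+1.1)×log₁₀(88.931/26.681)
    = 0.26 × 0.52285 = 0.1359 m

S_c ≈ 0.136 m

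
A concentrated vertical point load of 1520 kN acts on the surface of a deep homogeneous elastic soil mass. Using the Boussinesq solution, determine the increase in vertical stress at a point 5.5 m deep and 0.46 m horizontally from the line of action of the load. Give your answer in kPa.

Δσ_z ≈ 23.6 kPa

Boussinesq vertical stress below a point load on an elastic half-space:
Δσ_z = 3P/(2πz²) · [1 + (r/z)²]^(−5/2)
r/z = 0.46/5.5 = 0.083636; [1+(r/z)²]^(−5/2) = 0.98272.
Δσ_z = 3×1520/(2π×5.5²) × 0.98272 = 23.992 × 0.98272 = 23.58 kPa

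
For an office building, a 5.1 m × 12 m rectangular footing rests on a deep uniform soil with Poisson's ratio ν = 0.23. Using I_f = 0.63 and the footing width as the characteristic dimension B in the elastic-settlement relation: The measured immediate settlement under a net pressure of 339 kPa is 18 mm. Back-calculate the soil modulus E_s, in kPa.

S_e = q·B·(1−ν²)/E_s · I_f  ⇒  E_s = q·B·(1−ν²)·I_f / S_e.
E_s = 339 × 5.1 × 0.9471 × 0.63 / 0.018 = 57310 kPa

E_s ≈ 57300 kPa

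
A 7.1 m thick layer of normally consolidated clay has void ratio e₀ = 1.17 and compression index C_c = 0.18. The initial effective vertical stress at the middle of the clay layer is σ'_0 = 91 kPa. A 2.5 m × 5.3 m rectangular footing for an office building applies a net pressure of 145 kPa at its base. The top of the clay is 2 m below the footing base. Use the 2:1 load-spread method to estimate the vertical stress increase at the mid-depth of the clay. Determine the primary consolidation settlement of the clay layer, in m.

Mid-depth of clay below the footing base: z = 2 + 7.1/2 = 5.55 m.
Stress increase at mid-clay by the 2:1 spreading method:
Δσ = qBL/((B+z)(L+z)) = 145×2.5×5.3/((2.5+5.55)(5.3+5.55)) = 21.997 kPa
Final effective stress: σ'_f = σ'_0 + Δσ = 91 + 21.997 = 113 kPa.
Normally consolidated clay, so the full stress increment lies on the virgin compression line:
S_c = C_c·H/(1+e₀)·log₁₀(σ'_f/σ'_0) = 0.18×7.1/(1+1.17)×log₁₀(113/91)
    = 0.58894 × 0.094037 = 0.05538 m

S_c ≈ 0.0554 m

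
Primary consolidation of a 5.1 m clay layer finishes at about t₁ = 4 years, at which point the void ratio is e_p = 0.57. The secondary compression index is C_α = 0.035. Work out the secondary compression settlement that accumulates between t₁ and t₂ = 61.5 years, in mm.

Secondary compression: S_s = C_α·H/(1+e_p)·log₁₀(t₂/t₁)
S_s = 0.035×5.1/(1+0.57)×log₁₀(61.5/4)
    = 0.1137 × 1.187 = 0.1349 m

S_s ≈ 135 mm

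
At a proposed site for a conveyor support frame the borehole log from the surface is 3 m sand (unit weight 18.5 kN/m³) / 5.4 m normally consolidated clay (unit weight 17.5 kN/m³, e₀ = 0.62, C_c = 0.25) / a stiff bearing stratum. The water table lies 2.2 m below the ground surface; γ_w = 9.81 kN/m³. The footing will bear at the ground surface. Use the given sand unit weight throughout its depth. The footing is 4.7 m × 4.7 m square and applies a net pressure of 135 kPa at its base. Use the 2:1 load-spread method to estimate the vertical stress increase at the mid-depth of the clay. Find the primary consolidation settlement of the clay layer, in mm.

Mid-depth of clay below the ground surface: z = 3 + 5.4/2 = 5.7 m.
Total vertical stress at mid-clay: σ_v = 18.5×3 + 17.5×2.7 = 102.75 kPa.
Pore pressure: u = 9.81×(5.7 − 2.2) = 34.335 kPa.
Initial effective stress: σ'_0 = σ_v − u = 102.75 − 34.335 = 68.415 kPa.
Stress increase at mid-clay by the 2:1 spreading method:
Δσ = qBL/((B+z)(L+z)) = 135×4.7×4.7/((4.7+5.7)(4.7+5.7)) = 27.572 kPa
Final effective stress: σ'_f = σ'_0 + Δσ = 68.415 + 27.572 = 95.987 kPa.
Normally consolidated clay, so the full stress increment lies on the virgin compression line:
S_c = C_c·H/(1+e₀)·log₁₀(σ'_f/σ'_0) = 0.25×5.4/(1+0.62)×log₁₀(95.987/68.415)
    = 0.83333 × 0.14706 = 0.1225 m

S_c ≈ 123 mm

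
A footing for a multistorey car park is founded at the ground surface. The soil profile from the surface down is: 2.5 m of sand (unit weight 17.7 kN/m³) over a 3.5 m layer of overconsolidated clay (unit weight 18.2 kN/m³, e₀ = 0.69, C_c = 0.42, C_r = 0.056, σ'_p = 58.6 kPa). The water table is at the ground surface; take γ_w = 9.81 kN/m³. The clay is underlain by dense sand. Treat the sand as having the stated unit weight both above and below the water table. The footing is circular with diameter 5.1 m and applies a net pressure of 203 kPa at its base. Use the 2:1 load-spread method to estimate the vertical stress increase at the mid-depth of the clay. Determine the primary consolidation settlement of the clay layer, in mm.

Mid-depth of clay below the ground surface: z = 2.5 + 3.5/2 = 4.25 m.
Total vertical stress at mid-clay: σ_v = 17.7×2.5 + 18.2×1.75 = 76.1 kPa.
Pore pressure: u = 9.81×(4.25 − 0) = 41.693 kPa.
Initial effective stress: σ'_0 = σ_v − u = 76.1 − 41.693 = 34.407 kPa.
Stress increase at mid-clay by the 2:1 spreading method:
Δσ ≈ qD²/(D+z)² = 203×5.1²/(5.1+4.25)² = 60.397 kPa
Final effective stress: σ'_f = 34.407 + 60.397 = 94.804 kPa.
σ'_f = 94.804 > σ'_p = 58.6 kPa, so the stress path crosses the preconsolidation pressure — recompression up to σ'_p, then virgin compression beyond:
S_c = H/(1+e₀)·[C_r·log₁₀(σ'_p/σ'_0) + C_c·log₁₀(σ'_f/σ'_p)]
    = 3.5/1.69 × [0.056×log₁₀(58.6/34.407) + 0.42×log₁₀(94.804/58.6)]
    = 2.071 × [0.01295 + 0.08775] = 0.2085 m

S_c ≈ 209 mm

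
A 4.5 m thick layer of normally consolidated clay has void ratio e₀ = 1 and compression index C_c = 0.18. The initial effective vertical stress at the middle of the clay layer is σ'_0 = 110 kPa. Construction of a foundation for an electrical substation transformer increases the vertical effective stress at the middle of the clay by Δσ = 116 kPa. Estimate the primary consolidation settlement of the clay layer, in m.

Final effective stress: σ'_f = σ'_0 + Δσ = 110 + 116 = 226 kPa.
Normally consolidated clay, so the full stress increment lies on the virgin compression line:
S_c = C_c·H/(1+e₀)·log₁₀(σ'_f/σ'_0) = 0.18×4.5/(1+1)×log₁₀(226/110)
    = 0.405 × 0.31272 = 0.1267 m

S_c ≈ 0.127 m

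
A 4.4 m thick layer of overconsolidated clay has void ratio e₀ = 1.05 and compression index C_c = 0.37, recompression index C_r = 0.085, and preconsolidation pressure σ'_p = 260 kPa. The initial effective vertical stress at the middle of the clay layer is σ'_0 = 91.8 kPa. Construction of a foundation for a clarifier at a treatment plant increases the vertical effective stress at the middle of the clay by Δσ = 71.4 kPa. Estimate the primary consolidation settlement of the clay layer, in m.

Final effective stress: σ'_f = 91.8 + 71.4 = 163.2 kPa.
σ'_f = 163.2 ≤ σ'_p = 260 kPa, so the clay remains overconsolidated and only the recompression index applies:
S_c = C_r·H/(1+e₀)·log₁₀(σ'_f/σ'_0) = 0.085×4.4/2.05×log₁₀(163.2/91.8)
    = 0.18244 × 0.24988 = 0.04559 m

S_c ≈ 0.0456 m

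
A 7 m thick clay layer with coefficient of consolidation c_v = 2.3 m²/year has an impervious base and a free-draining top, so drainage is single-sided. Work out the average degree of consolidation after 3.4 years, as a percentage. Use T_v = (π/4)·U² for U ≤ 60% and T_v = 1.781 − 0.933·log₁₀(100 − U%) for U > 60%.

U ≈ 45.1 %

Drainage path length: H_d = H = 7 m (single drainage).
T_v = c_v·t/H_d² = 2.3×3.4/7² = 0.15959.
T_v = 0.15959 corresponds to the U ≤ 60% branch:
U = √(4T_v/π) = 0.4508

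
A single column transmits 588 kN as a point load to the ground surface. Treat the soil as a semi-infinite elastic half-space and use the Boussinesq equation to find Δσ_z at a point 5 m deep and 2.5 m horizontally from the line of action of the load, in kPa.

Boussinesq vertical stress below a point load on an elastic half-space:
Δσ_z = 3P/(2πz²) · [1 + (r/z)²]^(−5/2)
r/z = 2.5/5 = 0.5; [1+(r/z)²]^(−5/2) = 0.57243.
Δσ_z = 3×588/(2π×5²) × 0.57243 = 11.23 × 0.57243 = 6.428 kPa

Δσ_z ≈ 6.43 kPa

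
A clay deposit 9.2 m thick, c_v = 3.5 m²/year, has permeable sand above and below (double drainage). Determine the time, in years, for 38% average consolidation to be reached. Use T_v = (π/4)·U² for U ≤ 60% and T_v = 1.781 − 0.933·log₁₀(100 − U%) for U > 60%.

t ≈ 0.686 years

Drainage path length: H_d = H/2 = 4.6 m (double drainage).
U ≤ 60%: T_v = (π/4)·U² = (π/4)×0.38² = 0.11341.
t = T_v·H_d²/c_v = 0.11341×4.6²/3.5 = 0.6856 years.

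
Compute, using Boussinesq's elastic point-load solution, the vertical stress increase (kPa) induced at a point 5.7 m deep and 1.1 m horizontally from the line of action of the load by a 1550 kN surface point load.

Boussinesq vertical stress below a point load on an elastic half-space:
Δσ_z = 3P/(2πz²) · [1 + (r/z)²]^(−5/2)
r/z = 1.1/5.7 = 0.19298; [1+(r/z)²]^(−5/2) = 0.91264.
Δσ_z = 3×1550/(2π×5.7²) × 0.91264 = 22.778 × 0.91264 = 20.79 kPa

Δσ_z ≈ 20.8 kPa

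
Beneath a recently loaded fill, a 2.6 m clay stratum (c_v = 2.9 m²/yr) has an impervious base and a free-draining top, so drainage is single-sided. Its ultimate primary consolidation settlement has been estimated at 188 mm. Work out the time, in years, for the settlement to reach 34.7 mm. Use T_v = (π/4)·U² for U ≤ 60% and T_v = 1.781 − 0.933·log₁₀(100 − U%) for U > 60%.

t ≈ 0.0624 years

Drainage path length: H_d = H = 2.6 m (single drainage).
U = S(t)/S_ult = 34.7/188 = 0.1846.
U ≤ 60%: T_v = (π/4)·U² = (π/4)×0.18457² = 0.026757.
t = T_v·H_d²/c_v = 0.026757×2.6²/2.9 = 0.06237 years.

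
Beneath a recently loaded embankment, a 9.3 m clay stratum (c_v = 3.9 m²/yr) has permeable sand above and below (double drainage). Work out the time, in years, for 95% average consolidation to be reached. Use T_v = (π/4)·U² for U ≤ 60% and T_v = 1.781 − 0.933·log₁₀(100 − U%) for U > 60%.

Drainage path length: H_d = H/2 = 4.65 m (double drainage).
U > 60%: T_v = 1.781 − 0.933·log₁₀(100 − 95) = 1.1289.
t = T_v·H_d²/c_v = 1.1289×4.65²/3.9 = 6.259 years.

t ≈ 6.26 years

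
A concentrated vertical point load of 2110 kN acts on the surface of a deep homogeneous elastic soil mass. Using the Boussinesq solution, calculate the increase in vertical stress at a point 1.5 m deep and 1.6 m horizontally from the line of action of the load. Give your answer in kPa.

Boussinesq vertical stress below a point load on an elastic half-space:
Δσ_z = 3P/(2πz²) · [1 + (r/z)²]^(−5/2)
r/z = 1.6/1.5 = 1.0667; [1+(r/z)²]^(−5/2) = 0.14966.
Δσ_z = 3×2110/(2π×1.5²) × 0.14966 = 447.76 × 0.14966 = 67.01 kPa

Δσ_z ≈ 67 kPa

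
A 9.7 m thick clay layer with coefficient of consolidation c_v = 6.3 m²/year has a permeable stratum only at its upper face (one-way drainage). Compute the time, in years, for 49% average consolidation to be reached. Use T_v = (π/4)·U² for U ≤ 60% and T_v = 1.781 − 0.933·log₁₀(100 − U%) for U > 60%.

t ≈ 2.82 years

Drainage path length: H_d = H = 9.7 m (single drainage).
U ≤ 60%: T_v = (π/4)·U² = (π/4)×0.49² = 0.18857.
t = T_v·H_d²/c_v = 0.18857×9.7²/6.3 = 2.816 years.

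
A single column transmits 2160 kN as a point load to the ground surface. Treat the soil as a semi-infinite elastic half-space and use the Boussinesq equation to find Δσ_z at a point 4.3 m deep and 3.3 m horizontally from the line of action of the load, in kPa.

Δσ_z ≈ 17.5 kPa

Boussinesq vertical stress below a point load on an elastic half-space:
Δσ_z = 3P/(2πz²) · [1 + (r/z)²]^(−5/2)
r/z = 3.3/4.3 = 0.76744; [1+(r/z)²]^(−5/2) = 0.3142.
Δσ_z = 3×2160/(2π×4.3²) × 0.3142 = 55.777 × 0.3142 = 17.53 kPa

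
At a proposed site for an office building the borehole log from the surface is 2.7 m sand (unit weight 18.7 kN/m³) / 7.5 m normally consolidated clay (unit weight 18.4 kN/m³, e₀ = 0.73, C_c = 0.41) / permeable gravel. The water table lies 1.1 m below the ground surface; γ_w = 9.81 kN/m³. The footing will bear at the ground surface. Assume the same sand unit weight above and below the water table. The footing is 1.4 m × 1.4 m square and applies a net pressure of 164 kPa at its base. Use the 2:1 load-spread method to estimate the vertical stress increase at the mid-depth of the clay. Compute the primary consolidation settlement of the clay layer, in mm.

S_c ≈ 57.9 mm

Mid-depth of clay below the ground surface: z = 2.7 + 7.5/2 = 6.45 m.
Total vertical stress at mid-clay: σ_v = 18.7×2.7 + 18.4×3.75 = 119.49 kPa.
Pore pressure: u = 9.81×(6.45 − 1.1) = 52.483 kPa.
Initial effective stress: σ'_0 = σ_v − u = 119.49 − 52.483 = 67.007 kPa.
Stress increase at mid-clay by the 2:1 spreading method:
Δσ = qBL/((B+z)(L+z)) = 164×1.4×1.4/((1.4+6.45)(1.4+6.45)) = 5.2163 kPa
Final effective stress: σ'_f = σ'_0 + Δσ = 67.007 + 5.2163 = 72.223 kPa.
Normally consolidated clay, so the full stress increment lies on the virgin compression line:
S_c = C_c·H/(1+e₀)·log₁₀(σ'_f/σ'_0) = 0.41×7.5/(1+0.73)×log₁₀(72.223/67.007)
    = 1.7775 × 0.032555 = 0.05787 m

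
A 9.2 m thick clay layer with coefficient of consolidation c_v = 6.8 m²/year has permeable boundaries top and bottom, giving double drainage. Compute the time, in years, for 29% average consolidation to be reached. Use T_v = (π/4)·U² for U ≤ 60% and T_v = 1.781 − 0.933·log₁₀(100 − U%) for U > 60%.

t ≈ 0.206 years

Drainage path length: H_d = H/2 = 4.6 m (double drainage).
U ≤ 60%: T_v = (π/4)·U² = (π/4)×0.29² = 0.066052.
t = T_v·H_d²/c_v = 0.066052×4.6²/6.8 = 0.2055 years.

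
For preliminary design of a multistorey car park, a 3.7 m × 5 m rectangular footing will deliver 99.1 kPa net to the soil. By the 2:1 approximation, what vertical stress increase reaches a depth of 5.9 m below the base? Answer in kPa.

Δσ_z ≈ 17.5 kPa

By the 2:1 method the load spreads at 1 horizontal : 2 vertical, so at depth z the loaded area has grown by z in each plan dimension:
Δσ = qBL/((B+z)(L+z)) = 99.1×3.7×5/((3.7+5.9)(5+5.9)) = 17.521 kPa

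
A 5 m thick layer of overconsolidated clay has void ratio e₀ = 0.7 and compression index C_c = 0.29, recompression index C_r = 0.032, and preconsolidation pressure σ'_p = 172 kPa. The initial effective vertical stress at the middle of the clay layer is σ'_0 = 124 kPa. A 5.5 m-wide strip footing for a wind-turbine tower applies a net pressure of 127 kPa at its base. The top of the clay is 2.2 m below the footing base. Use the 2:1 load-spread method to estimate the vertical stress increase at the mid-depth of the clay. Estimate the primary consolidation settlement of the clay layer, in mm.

S_c ≈ 55 mm

Mid-depth of clay below the footing base: z = 2.2 + 5/2 = 4.7 m.
Stress increase at mid-clay by the 2:1 spreading method:
Δσ = qB/(B+z) = 127×5.5/(5.5+4.7) = 68.48 kPa
Final effective stress: σ'_f = 124 + 68.48 = 192.48 kPa.
σ'_f = 192.48 > σ'_p = 172 kPa, so the stress path crosses the preconsolidation pressure — recompression up to σ'_p, then virgin compression beyond:
S_c = H/(1+e₀)·[C_r·log₁₀(σ'_p/σ'_0) + C_c·log₁₀(σ'_f/σ'_p)]
    = 5/1.7 × [0.032×log₁₀(172/124) + 0.29×log₁₀(192.48/172)]
    = 2.9412 × [0.0045474 + 0.014169] = 0.05505 m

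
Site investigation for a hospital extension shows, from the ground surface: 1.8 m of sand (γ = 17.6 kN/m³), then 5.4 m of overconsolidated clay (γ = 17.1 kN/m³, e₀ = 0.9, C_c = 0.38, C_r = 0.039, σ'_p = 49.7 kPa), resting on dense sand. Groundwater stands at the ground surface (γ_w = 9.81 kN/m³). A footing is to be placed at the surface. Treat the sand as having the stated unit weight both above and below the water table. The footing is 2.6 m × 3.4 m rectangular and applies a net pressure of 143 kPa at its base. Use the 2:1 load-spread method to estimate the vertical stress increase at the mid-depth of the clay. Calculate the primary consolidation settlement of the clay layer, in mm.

Mid-depth of clay below the ground surface: z = 1.8 + 5.4/2 = 4.5 m.
Total vertical stress at mid-clay: σ_v = 17.6×1.8 + 17.1×2.7 = 77.85 kPa.
Pore pressure: u = 9.81×(4.5 − 0) = 44.145 kPa.
Initial effective stress: σ'_0 = σ_v − u = 77.85 − 44.145 = 33.705 kPa.
Stress increase at mid-clay by the 2:1 spreading method:
Δσ = qBL/((B+z)(L+z)) = 143×2.6×3.4/((2.6+4.5)(3.4+4.5)) = 22.537 kPa
Final effective stress: σ'_f = 33.705 + 22.537 = 56.242 kPa.
σ'_f = 56.242 > σ'_p = 49.7 kPa, so the stress path crosses the preconsolidation pressure — recompression up to σ'_p, then virgin compression beyond:
S_c = H/(1+e₀)·[C_r·log₁₀(σ'_p/σ'_0) + C_c·log₁₀(σ'_f/σ'_p)]
    = 5.4/1.9 × [0.039×log₁₀(49.7/33.705) + 0.38×log₁₀(56.242/49.7)]
    = 2.8421 × [0.0065778 + 0.020408] = 0.0767 m

S_c ≈ 76.7 mm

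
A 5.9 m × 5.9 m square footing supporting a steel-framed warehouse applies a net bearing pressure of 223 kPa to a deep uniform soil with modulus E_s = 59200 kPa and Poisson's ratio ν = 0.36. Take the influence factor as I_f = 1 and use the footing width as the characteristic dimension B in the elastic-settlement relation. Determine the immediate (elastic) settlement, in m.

S_e ≈ 0.0193 m

Immediate (elastic) settlement: S_e = q·B·(1−ν²)/E_s · I_f.
S_e = 223 × 5.9 × (1 − 0.36²) / 59200 × 1
    = 223 × 5.9 × 0.8704 / 59200 × 1
    = 0.01934 m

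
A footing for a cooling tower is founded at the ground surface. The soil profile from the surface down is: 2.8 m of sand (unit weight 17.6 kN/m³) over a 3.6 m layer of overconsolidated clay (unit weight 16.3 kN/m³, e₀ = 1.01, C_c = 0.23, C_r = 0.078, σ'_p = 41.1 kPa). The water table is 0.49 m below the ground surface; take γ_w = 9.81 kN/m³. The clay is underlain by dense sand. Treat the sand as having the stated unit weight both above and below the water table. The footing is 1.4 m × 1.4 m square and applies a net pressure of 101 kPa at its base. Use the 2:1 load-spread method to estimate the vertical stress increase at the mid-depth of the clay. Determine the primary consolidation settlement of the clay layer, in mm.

S_c ≈ 15.7 mm

Mid-depth of clay below the ground surface: z = 2.8 + 3.6/2 = 4.6 m.
Total vertical stress at mid-clay: σ_v = 17.6×2.8 + 16.3×1.8 = 78.62 kPa.
Pore pressure: u = 9.81×(4.6 − 0.49) = 40.319 kPa.
Initial effective stress: σ'_0 = σ_v − u = 78.62 − 40.319 = 38.301 kPa.
Stress increase at mid-clay by the 2:1 spreading method:
Δσ = qBL/((B+z)(L+z)) = 101×1.4×1.4/((1.4+4.6)(1.4+4.6)) = 5.4989 kPa
Final effective stress: σ'_f = 38.301 + 5.4989 = 43.8 kPa.
σ'_f = 43.8 > σ'_p = 41.1 kPa, so the stress path crosses the preconsolidation pressure — recompression up to σ'_p, then virgin compression beyond:
S_c = H/(1+e₀)·[C_r·log₁₀(σ'_p/σ'_0) + C_c·log₁₀(σ'_f/σ'_p)]
    = 3.6/2.01 × [0.078×log₁₀(41.1/38.301) + 0.23×log₁₀(43.8/41.1)]
    = 1.791 × [0.0023893 + 0.0063554] = 0.01566 m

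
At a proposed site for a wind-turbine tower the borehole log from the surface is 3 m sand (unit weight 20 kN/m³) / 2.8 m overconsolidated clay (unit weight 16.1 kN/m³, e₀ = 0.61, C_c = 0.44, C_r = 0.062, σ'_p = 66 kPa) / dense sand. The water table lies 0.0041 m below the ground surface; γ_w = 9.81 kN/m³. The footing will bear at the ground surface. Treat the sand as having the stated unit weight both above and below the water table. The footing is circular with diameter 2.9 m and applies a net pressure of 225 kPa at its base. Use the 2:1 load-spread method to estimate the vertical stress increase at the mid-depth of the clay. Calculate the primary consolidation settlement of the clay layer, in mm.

S_c ≈ 66.3 mm

Mid-depth of clay below the ground surface: z = 3 + 2.8/2 = 4.4 m.
Total vertical stress at mid-clay: σ_v = 20×3 + 16.1×1.4 = 82.54 kPa.
Pore pressure: u = 9.81×(4.4 − 0.0041) = 43.125 kPa.
Initial effective stress: σ'_0 = σ_v − u = 82.54 − 43.125 = 39.415 kPa.
Stress increase at mid-clay by the 2:1 spreading method:
Δσ ≈ qD²/(D+z)² = 225×2.9²/(2.9+4.4)² = 35.509 kPa
Final effective stress: σ'_f = 39.415 + 35.509 = 74.924 kPa.
σ'_f = 74.924 > σ'_p = 66 kPa, so the stress path crosses the preconsolidation pressure — recompression up to σ'_p, then virgin compression beyond:
S_c = H/(1+e₀)·[C_r·log₁₀(σ'_p/σ'_0) + C_c·log₁₀(σ'_f/σ'_p)]
    = 2.8/1.61 × [0.062×log₁₀(66/39.415) + 0.44×log₁₀(74.924/66)]
    = 1.7391 × [0.013881 + 0.024234] = 0.06629 m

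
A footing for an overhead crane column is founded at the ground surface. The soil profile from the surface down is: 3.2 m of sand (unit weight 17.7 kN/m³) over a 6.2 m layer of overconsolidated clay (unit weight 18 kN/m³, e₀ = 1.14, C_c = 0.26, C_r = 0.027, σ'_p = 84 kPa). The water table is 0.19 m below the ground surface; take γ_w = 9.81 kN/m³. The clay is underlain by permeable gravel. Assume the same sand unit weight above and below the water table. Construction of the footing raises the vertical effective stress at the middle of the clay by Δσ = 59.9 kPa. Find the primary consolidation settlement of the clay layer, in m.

Mid-depth of clay below the ground surface: z = 3.2 + 6.2/2 = 6.3 m.
Total vertical stress at mid-clay: σ_v = 17.7×3.2 + 18×3.1 = 112.44 kPa.
Pore pressure: u = 9.81×(6.3 − 0.19) = 59.939 kPa.
Initial effective stress: σ'_0 = σ_v − u = 112.44 − 59.939 = 52.501 kPa.
Final effective stress: σ'_f = 52.501 + 59.9 = 112.4 kPa.
σ'_f = 112.4 > σ'_p = 84 kPa, so the stress path crosses the preconsolidation pressure — recompression up to σ'_p, then virgin compression beyond:
S_c = H/(1+e₀)·[C_r·log₁₀(σ'_p/σ'_0) + C_c·log₁₀(σ'_f/σ'_p)]
    = 6.2/2.14 × [0.027×log₁₀(84/52.501) + 0.26×log₁₀(112.4/84)]
    = 2.8972 × [0.005511 + 0.032887] = 0.1112 m

S_c ≈ 0.111 m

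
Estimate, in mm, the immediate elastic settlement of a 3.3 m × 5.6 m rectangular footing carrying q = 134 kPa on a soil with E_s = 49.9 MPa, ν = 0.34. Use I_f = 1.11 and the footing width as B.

S_e ≈ 8.7 mm

Immediate (elastic) settlement: S_e = q·B·(1−ν²)/E_s · I_f.
E_s = 49.9 MPa = 49900 kPa.
S_e = 134 × 3.3 × (1 − 0.34²) / 49900 × 1.11
    = 134 × 3.3 × 0.8844 / 49900 × 1.11
    = 0.008699 m = 8.699 mm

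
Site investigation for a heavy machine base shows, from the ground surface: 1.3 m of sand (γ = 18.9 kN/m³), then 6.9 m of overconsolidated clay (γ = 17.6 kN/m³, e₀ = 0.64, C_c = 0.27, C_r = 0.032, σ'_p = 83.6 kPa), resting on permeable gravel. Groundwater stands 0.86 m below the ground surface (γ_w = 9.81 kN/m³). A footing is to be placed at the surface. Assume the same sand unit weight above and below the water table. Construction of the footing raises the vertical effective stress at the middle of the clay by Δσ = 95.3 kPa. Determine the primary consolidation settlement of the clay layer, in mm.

S_c ≈ 296 mm

Mid-depth of clay below the ground surface: z = 1.3 + 6.9/2 = 4.75 m.
Total vertical stress at mid-clay: σ_v = 18.9×1.3 + 17.6×3.45 = 85.29 kPa.
Pore pressure: u = 9.81×(4.75 − 0.86) = 38.161 kPa.
Initial effective stress: σ'_0 = σ_v − u = 85.29 − 38.161 = 47.129 kPa.
Final effective stress: σ'_f = 47.129 + 95.3 = 142.43 kPa.
σ'_f = 142.43 > σ'_p = 83.6 kPa, so the stress path crosses the preconsolidation pressure — recompression up to σ'_p, then virgin compression beyond:
S_c = H/(1+e₀)·[C_r·log₁₀(σ'_p/σ'_0) + C_c·log₁₀(σ'_f/σ'_p)]
    = 6.9/1.64 × [0.032×log₁₀(83.6/47.129) + 0.27×log₁₀(142.43/83.6)]
    = 4.2073 × [0.0079654 + 0.062477] = 0.2964 m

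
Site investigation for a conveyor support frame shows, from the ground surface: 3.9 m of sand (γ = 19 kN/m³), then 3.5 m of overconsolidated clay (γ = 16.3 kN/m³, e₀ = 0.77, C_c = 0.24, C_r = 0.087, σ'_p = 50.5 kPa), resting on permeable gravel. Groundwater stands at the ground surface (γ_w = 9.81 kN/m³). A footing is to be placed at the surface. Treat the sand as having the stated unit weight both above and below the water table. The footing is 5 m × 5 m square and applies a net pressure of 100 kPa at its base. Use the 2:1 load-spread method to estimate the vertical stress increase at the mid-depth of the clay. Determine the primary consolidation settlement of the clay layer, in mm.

S_c ≈ 70.1 mm

Mid-depth of clay below the ground surface: z = 3.9 + 3.5/2 = 5.65 m.
Total vertical stress at mid-clay: σ_v = 19×3.9 + 16.3×1.75 = 102.62 kPa.
Pore pressure: u = 9.81×(5.65 − 0) = 55.427 kPa.
Initial effective stress: σ'_0 = σ_v − u = 102.62 − 55.427 = 47.193 kPa.
Stress increase at mid-clay by the 2:1 spreading method:
Δσ = qBL/((B+z)(L+z)) = 100×5×5/((5+5.65)(5+5.65)) = 22.041 kPa
Final effective stress: σ'_f = 47.193 + 22.041 = 69.234 kPa.
σ'_f = 69.234 > σ'_p = 50.5 kPa, so the stress path crosses the preconsolidation pressure — recompression up to σ'_p, then virgin compression beyond:
S_c = H/(1+e₀)·[C_r·log₁₀(σ'_p/σ'_0) + C_c·log₁₀(σ'_f/σ'_p)]
    = 3.5/1.77 × [0.087×log₁₀(50.5/47.193) + 0.24×log₁₀(69.234/50.5)]
    = 1.9774 × [0.002559 + 0.032887] = 0.07009 m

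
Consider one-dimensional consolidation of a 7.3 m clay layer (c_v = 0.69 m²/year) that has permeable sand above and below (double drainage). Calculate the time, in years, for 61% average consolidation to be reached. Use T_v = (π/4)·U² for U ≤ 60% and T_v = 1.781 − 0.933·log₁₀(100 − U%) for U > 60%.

Drainage path length: H_d = H/2 = 3.65 m (double drainage).
U > 60%: T_v = 1.781 − 0.933·log₁₀(100 − 61) = 0.29654.
t = T_v·H_d²/c_v = 0.29654×3.65²/0.69 = 5.726 years.

t ≈ 5.73 years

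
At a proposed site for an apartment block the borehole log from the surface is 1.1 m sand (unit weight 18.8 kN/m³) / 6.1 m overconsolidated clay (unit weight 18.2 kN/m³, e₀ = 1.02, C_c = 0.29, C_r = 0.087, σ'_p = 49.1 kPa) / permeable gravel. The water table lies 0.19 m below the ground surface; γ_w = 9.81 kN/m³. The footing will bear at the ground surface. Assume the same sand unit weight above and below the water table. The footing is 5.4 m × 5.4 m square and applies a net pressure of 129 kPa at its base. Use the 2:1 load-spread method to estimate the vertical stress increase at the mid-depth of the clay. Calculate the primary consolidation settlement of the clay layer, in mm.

Mid-depth of clay below the ground surface: z = 1.1 + 6.1/2 = 4.15 m.
Total vertical stress at mid-clay: σ_v = 18.8×1.1 + 18.2×3.05 = 76.19 kPa.
Pore pressure: u = 9.81×(4.15 − 0.19) = 38.848 kPa.
Initial effective stress: σ'_0 = σ_v − u = 76.19 − 38.848 = 37.342 kPa.
Stress increase at mid-clay by the 2:1 spreading method:
Δσ = qBL/((B+z)(L+z)) = 129×5.4×5.4/((5.4+4.15)(5.4+4.15)) = 41.245 kPa
Final effective stress: σ'_f = 37.342 + 41.245 = 78.587 kPa.
σ'_f = 78.587 > σ'_p = 49.1 kPa, so the stress path crosses the preconsolidation pressure — recompression up to σ'_p, then virgin compression beyond:
S_c = H/(1+e₀)·[C_r·log₁₀(σ'_p/σ'_0) + C_c·log₁₀(σ'_f/σ'_p)]
    = 6.1/2.02 × [0.087×log₁₀(49.1/37.342) + 0.29×log₁₀(78.587/49.1)]
    = 3.0198 × [0.010343 + 0.059238] = 0.2101 m

S_c ≈ 210 mm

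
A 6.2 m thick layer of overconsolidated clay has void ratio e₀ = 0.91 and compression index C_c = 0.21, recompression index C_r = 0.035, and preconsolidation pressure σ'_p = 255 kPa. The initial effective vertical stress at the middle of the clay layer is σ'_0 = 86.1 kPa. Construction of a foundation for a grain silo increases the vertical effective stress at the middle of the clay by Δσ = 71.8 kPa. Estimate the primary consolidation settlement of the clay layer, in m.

S_c ≈ 0.0299 m

Final effective stress: σ'_f = 86.1 + 71.8 = 157.9 kPa.
σ'_f = 157.9 ≤ σ'_p = 255 kPa, so the clay remains overconsolidated and only the recompression index applies:
S_c = C_r·H/(1+e₀)·log₁₀(σ'_f/σ'_0) = 0.035×6.2/1.91×log₁₀(157.9/86.1)
    = 0.11361 × 0.26338 = 0.02992 m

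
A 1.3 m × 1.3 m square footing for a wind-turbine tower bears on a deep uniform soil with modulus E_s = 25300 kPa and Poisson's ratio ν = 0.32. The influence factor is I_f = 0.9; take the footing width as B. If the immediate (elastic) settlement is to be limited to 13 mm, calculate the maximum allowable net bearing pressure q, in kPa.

S_e = q·B·(1−ν²)/E_s · I_f  ⇒  q = S_e·E_s / (B·(1−ν²)·I_f).
q = 0.013 × 25300 / (1.3 × 0.8976 × 0.9) = 313.2 kPa

q ≈ 313 kPa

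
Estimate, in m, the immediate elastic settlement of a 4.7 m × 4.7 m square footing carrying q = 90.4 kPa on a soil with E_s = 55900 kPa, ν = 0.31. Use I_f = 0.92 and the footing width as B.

Immediate (elastic) settlement: S_e = q·B·(1−ν²)/E_s · I_f.
S_e = 90.4 × 4.7 × (1 − 0.31²) / 55900 × 0.92
    = 90.4 × 4.7 × 0.9039 / 55900 × 0.92
    = 0.006321 m

S_e ≈ 0.00632 m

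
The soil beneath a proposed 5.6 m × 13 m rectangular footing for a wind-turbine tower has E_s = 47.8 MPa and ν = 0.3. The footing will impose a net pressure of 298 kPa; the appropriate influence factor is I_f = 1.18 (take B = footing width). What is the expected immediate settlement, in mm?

Immediate (elastic) settlement: S_e = q·B·(1−ν²)/E_s · I_f.
E_s = 47.8 MPa = 47800 kPa.
S_e = 298 × 5.6 × (1 − 0.3²) / 47800 × 1.18
    = 298 × 5.6 × 0.91 / 47800 × 1.18
    = 0.03749 m = 37.49 mm

S_e ≈ 37.5 mm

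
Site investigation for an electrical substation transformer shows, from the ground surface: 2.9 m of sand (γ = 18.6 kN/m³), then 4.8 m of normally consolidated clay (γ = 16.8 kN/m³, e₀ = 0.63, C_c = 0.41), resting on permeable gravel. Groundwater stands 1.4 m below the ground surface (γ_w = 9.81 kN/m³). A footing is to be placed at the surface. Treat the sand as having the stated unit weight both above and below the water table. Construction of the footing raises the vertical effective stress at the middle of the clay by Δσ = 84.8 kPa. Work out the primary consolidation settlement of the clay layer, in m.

Mid-depth of clay below the ground surface: z = 2.9 + 4.8/2 = 5.3 m.
Total vertical stress at mid-clay: σ_v = 18.6×2.9 + 16.8×2.4 = 94.26 kPa.
Pore pressure: u = 9.81×(5.3 − 1.4) = 38.259 kPa.
Initial effective stress: σ'_0 = σ_v − u = 94.26 − 38.259 = 56.001 kPa.
Final effective stress: σ'_f = σ'_0 + Δσ = 56.001 + 84.8 = 140.8 kPa.
Normally consolidated clay, so the full stress increment lies on the virgin compression line:
S_c = C_c·H/(1+e₀)·log₁₀(σ'_f/σ'_0) = 0.41×4.8/(1+0.63)×log₁₀(140.8/56.001)
    = 1.2074 × 0.40041 = 0.4835 m

S_c ≈ 0.483 m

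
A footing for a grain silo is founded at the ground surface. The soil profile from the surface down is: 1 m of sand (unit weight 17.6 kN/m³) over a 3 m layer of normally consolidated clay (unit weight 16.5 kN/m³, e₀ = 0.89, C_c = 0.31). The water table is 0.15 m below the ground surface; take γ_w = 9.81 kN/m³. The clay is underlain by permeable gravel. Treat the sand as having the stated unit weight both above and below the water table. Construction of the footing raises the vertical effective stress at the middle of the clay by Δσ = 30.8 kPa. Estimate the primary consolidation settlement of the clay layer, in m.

Mid-depth of clay below the ground surface: z = 1 + 3/2 = 2.5 m.
Total vertical stress at mid-clay: σ_v = 17.6×1 + 16.5×1.5 = 42.35 kPa.
Pore pressure: u = 9.81×(2.5 − 0.15) = 23.054 kPa.
Initial effective stress: σ'_0 = σ_v − u = 42.35 − 23.054 = 19.296 kPa.
Final effective stress: σ'_f = σ'_0 + Δσ = 19.296 + 30.8 = 50.096 kPa.
Normally consolidated clay, so the full stress increment lies on the virgin compression line:
S_c = C_c·H/(1+e₀)·log₁₀(σ'_f/σ'_0) = 0.31×3/(1+0.89)×log₁₀(50.096/19.296)
    = 0.49206 × 0.41434 = 0.2039 m

S_c ≈ 0.204 m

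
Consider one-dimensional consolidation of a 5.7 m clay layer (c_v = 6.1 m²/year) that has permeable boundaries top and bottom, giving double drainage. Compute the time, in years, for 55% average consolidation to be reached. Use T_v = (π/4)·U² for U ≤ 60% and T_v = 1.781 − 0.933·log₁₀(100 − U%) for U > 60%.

t ≈ 0.316 years

Drainage path length: H_d = H/2 = 2.85 m (double drainage).
U ≤ 60%: T_v = (π/4)·U² = (π/4)×0.55² = 0.23758.
t = T_v·H_d²/c_v = 0.23758×2.85²/6.1 = 0.3164 years.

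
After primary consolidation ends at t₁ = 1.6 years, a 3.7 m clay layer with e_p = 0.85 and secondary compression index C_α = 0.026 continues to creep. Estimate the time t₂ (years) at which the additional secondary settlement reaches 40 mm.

S_s = C_α·H/(1+e_p)·log₁₀(t₂/t₁) ⇒ log₁₀(t₂/t₁) = S_s·(1+e_p)/(C_α·H).
log₁₀(t₂/t₁) = 0.04 × (1+0.85) / (0.026×3.7) = 0.7692
t₂ = t₁ × 10^0.7692 = 1.6 × 5.878 = 9.405 years

t₂ ≈ 9.4 years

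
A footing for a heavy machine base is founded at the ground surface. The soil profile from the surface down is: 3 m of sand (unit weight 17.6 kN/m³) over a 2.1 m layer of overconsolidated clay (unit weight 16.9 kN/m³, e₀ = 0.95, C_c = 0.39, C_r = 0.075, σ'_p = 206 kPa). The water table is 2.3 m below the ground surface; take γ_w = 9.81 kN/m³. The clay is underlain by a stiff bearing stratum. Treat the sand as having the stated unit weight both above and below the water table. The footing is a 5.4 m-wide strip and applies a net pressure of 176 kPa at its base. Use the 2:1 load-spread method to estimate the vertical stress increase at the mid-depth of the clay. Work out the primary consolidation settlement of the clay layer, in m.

Mid-depth of clay below the ground surface: z = 3 + 2.1/2 = 4.05 m.
Total vertical stress at mid-clay: σ_v = 17.6×3 + 16.9×1.05 = 70.545 kPa.
Pore pressure: u = 9.81×(4.05 − 2.3) = 17.168 kPa.
Initial effective stress: σ'_0 = σ_v − u = 70.545 − 17.168 = 53.377 kPa.
Stress increase at mid-clay by the 2:1 spreading method:
Δσ = qB/(B+z) = 176×5.4/(5.4+4.05) = 100.57 kPa
Final effective stress: σ'_f = 53.377 + 100.57 = 153.95 kPa.
σ'_f = 153.95 ≤ σ'_p = 206 kPa, so the clay remains overconsolidated and only the recompression index applies:
S_c = C_r·H/(1+e₀)·log₁₀(σ'_f/σ'_0) = 0.075×2.1/1.95×log₁₀(153.95/53.377)
    = 0.080767 × 0.46003 = 0.03716 m

S_c ≈ 0.0372 m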